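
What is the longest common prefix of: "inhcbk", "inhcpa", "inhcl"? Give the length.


Words: inhcbk, inhcpa, inhcl
  Position 0: all 'i' => match
  Position 1: all 'n' => match
  Position 2: all 'h' => match
  Position 3: all 'c' => match
  Position 4: ('b', 'p', 'l') => mismatch, stop
LCP = "inhc" (length 4)

4


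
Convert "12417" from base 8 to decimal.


Input: "12417" in base 8
Positional expansion:
  Digit '1' (value 1) x 8^4 = 4096
  Digit '2' (value 2) x 8^3 = 1024
  Digit '4' (value 4) x 8^2 = 256
  Digit '1' (value 1) x 8^1 = 8
  Digit '7' (value 7) x 8^0 = 7
Sum = 5391

5391


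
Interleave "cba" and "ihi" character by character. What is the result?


Interleaving "cba" and "ihi":
  Position 0: 'c' from first, 'i' from second => "ci"
  Position 1: 'b' from first, 'h' from second => "bh"
  Position 2: 'a' from first, 'i' from second => "ai"
Result: cibhai

cibhai


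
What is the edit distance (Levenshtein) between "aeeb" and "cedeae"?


Computing edit distance: "aeeb" -> "cedeae"
DP table:
           c    e    d    e    a    e
      0    1    2    3    4    5    6
  a   1    1    2    3    4    4    5
  e   2    2    1    2    3    4    4
  e   3    3    2    2    2    3    4
  b   4    4    3    3    3    3    4
Edit distance = dp[4][6] = 4

4


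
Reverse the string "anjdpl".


Input: anjdpl
Reading characters right to left:
  Position 5: 'l'
  Position 4: 'p'
  Position 3: 'd'
  Position 2: 'j'
  Position 1: 'n'
  Position 0: 'a'
Reversed: lpdjna

lpdjna


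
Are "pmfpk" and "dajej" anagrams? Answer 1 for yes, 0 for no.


Strings: "pmfpk", "dajej"
Sorted first:  fkmpp
Sorted second: adejj
Differ at position 0: 'f' vs 'a' => not anagrams

0


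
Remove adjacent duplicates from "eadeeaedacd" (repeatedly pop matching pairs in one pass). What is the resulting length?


Input: eadeeaedacd
Stack-based adjacent duplicate removal:
  Read 'e': push. Stack: e
  Read 'a': push. Stack: ea
  Read 'd': push. Stack: ead
  Read 'e': push. Stack: eade
  Read 'e': matches stack top 'e' => pop. Stack: ead
  Read 'a': push. Stack: eada
  Read 'e': push. Stack: eadae
  Read 'd': push. Stack: eadaed
  Read 'a': push. Stack: eadaeda
  Read 'c': push. Stack: eadaedac
  Read 'd': push. Stack: eadaedacd
Final stack: "eadaedacd" (length 9)

9


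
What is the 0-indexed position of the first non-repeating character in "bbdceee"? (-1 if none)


Input: bbdceee
Character frequencies:
  'b': 2
  'c': 1
  'd': 1
  'e': 3
Scanning left to right for freq == 1:
  Position 0 ('b'): freq=2, skip
  Position 1 ('b'): freq=2, skip
  Position 2 ('d'): unique! => answer = 2

2


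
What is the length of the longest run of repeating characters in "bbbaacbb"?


Input: "bbbaacbb"
Scanning for longest run:
  Position 1 ('b'): continues run of 'b', length=2
  Position 2 ('b'): continues run of 'b', length=3
  Position 3 ('a'): new char, reset run to 1
  Position 4 ('a'): continues run of 'a', length=2
  Position 5 ('c'): new char, reset run to 1
  Position 6 ('b'): new char, reset run to 1
  Position 7 ('b'): continues run of 'b', length=2
Longest run: 'b' with length 3

3


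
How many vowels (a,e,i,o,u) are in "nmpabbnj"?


Input: nmpabbnj
Checking each character:
  'n' at position 0: consonant
  'm' at position 1: consonant
  'p' at position 2: consonant
  'a' at position 3: vowel (running total: 1)
  'b' at position 4: consonant
  'b' at position 5: consonant
  'n' at position 6: consonant
  'j' at position 7: consonant
Total vowels: 1

1


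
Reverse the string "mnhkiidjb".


Input: mnhkiidjb
Reading characters right to left:
  Position 8: 'b'
  Position 7: 'j'
  Position 6: 'd'
  Position 5: 'i'
  Position 4: 'i'
  Position 3: 'k'
  Position 2: 'h'
  Position 1: 'n'
  Position 0: 'm'
Reversed: bjdiikhnm

bjdiikhnm


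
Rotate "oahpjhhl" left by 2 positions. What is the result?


Input: "oahpjhhl", rotate left by 2
First 2 characters: "oa"
Remaining characters: "hpjhhl"
Concatenate remaining + first: "hpjhhl" + "oa" = "hpjhhloa"

hpjhhloa


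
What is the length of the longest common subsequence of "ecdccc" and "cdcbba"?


LCS of "ecdccc" and "cdcbba"
DP table:
           c    d    c    b    b    a
      0    0    0    0    0    0    0
  e   0    0    0    0    0    0    0
  c   0    1    1    1    1    1    1
  d   0    1    2    2    2    2    2
  c   0    1    2    3    3    3    3
  c   0    1    2    3    3    3    3
  c   0    1    2    3    3    3    3
LCS length = dp[6][6] = 3

3


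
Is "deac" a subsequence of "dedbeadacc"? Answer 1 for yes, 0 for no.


Check if "deac" is a subsequence of "dedbeadacc"
Greedy scan:
  Position 0 ('d'): matches sub[0] = 'd'
  Position 1 ('e'): matches sub[1] = 'e'
  Position 2 ('d'): no match needed
  Position 3 ('b'): no match needed
  Position 4 ('e'): no match needed
  Position 5 ('a'): matches sub[2] = 'a'
  Position 6 ('d'): no match needed
  Position 7 ('a'): no match needed
  Position 8 ('c'): matches sub[3] = 'c'
  Position 9 ('c'): no match needed
All 4 characters matched => is a subsequence

1


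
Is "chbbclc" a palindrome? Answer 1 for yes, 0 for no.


Input: chbbclc
Reversed: clcbbhc
  Compare pos 0 ('c') with pos 6 ('c'): match
  Compare pos 1 ('h') with pos 5 ('l'): MISMATCH
  Compare pos 2 ('b') with pos 4 ('c'): MISMATCH
Result: not a palindrome

0


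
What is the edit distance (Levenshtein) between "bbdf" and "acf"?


Computing edit distance: "bbdf" -> "acf"
DP table:
           a    c    f
      0    1    2    3
  b   1    1    2    3
  b   2    2    2    3
  d   3    3    3    3
  f   4    4    4    3
Edit distance = dp[4][3] = 3

3


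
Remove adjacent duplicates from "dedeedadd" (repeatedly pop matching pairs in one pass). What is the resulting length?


Input: dedeedadd
Stack-based adjacent duplicate removal:
  Read 'd': push. Stack: d
  Read 'e': push. Stack: de
  Read 'd': push. Stack: ded
  Read 'e': push. Stack: dede
  Read 'e': matches stack top 'e' => pop. Stack: ded
  Read 'd': matches stack top 'd' => pop. Stack: de
  Read 'a': push. Stack: dea
  Read 'd': push. Stack: dead
  Read 'd': matches stack top 'd' => pop. Stack: dea
Final stack: "dea" (length 3)

3


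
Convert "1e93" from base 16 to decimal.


Input: "1e93" in base 16
Positional expansion:
  Digit '1' (value 1) x 16^3 = 4096
  Digit 'e' (value 14) x 16^2 = 3584
  Digit '9' (value 9) x 16^1 = 144
  Digit '3' (value 3) x 16^0 = 3
Sum = 7827

7827


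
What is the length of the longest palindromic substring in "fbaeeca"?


Input: "fbaeeca"
Checking substrings for palindromes:
  [3:5] "ee" (len 2) => palindrome
Longest palindromic substring: "ee" with length 2

2


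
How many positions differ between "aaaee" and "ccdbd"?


Comparing "aaaee" and "ccdbd" position by position:
  Position 0: 'a' vs 'c' => DIFFER
  Position 1: 'a' vs 'c' => DIFFER
  Position 2: 'a' vs 'd' => DIFFER
  Position 3: 'e' vs 'b' => DIFFER
  Position 4: 'e' vs 'd' => DIFFER
Positions that differ: 5

5


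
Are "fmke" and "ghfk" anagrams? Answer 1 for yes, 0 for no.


Strings: "fmke", "ghfk"
Sorted first:  efkm
Sorted second: fghk
Differ at position 0: 'e' vs 'f' => not anagrams

0


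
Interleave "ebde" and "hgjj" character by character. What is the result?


Interleaving "ebde" and "hgjj":
  Position 0: 'e' from first, 'h' from second => "eh"
  Position 1: 'b' from first, 'g' from second => "bg"
  Position 2: 'd' from first, 'j' from second => "dj"
  Position 3: 'e' from first, 'j' from second => "ej"
Result: ehbgdjej

ehbgdjej


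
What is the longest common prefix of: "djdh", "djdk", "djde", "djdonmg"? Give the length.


Words: djdh, djdk, djde, djdonmg
  Position 0: all 'd' => match
  Position 1: all 'j' => match
  Position 2: all 'd' => match
  Position 3: ('h', 'k', 'e', 'o') => mismatch, stop
LCP = "djd" (length 3)

3


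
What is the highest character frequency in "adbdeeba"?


Input: adbdeeba
Character counts:
  'a': 2
  'b': 2
  'd': 2
  'e': 2
Maximum frequency: 2

2


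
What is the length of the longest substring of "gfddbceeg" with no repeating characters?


Input: "gfddbceeg"
Sliding window (track last position of each char):
  Position 0 ('g'): window [0,0] length 1 -- new best
  Position 1 ('f'): window [0,1] length 2 -- new best
  Position 2 ('d'): window [0,2] length 3 -- new best
  Position 3 ('d'): repeat (last at 2), move window start to 3
  Position 3 ('d'): window [3,3] length 1
  Position 4 ('b'): window [3,4] length 2
  Position 5 ('c'): window [3,5] length 3
  Position 6 ('e'): window [3,6] length 4 -- new best
  Position 7 ('e'): repeat (last at 6), move window start to 7
  Position 7 ('e'): window [7,7] length 1
  Position 8 ('g'): window [7,8] length 2
Longest substring with no repeats: "dbce" with length 4

4


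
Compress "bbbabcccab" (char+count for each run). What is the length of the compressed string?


Input: bbbabcccab
Runs:
  'b' x 3 => "b3"
  'a' x 1 => "a1"
  'b' x 1 => "b1"
  'c' x 3 => "c3"
  'a' x 1 => "a1"
  'b' x 1 => "b1"
Compressed: "b3a1b1c3a1b1"
Compressed length: 12

12


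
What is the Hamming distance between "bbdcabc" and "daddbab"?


Comparing "bbdcabc" and "daddbab" position by position:
  Position 0: 'b' vs 'd' => differ
  Position 1: 'b' vs 'a' => differ
  Position 2: 'd' vs 'd' => same
  Position 3: 'c' vs 'd' => differ
  Position 4: 'a' vs 'b' => differ
  Position 5: 'b' vs 'a' => differ
  Position 6: 'c' vs 'b' => differ
Total differences (Hamming distance): 6

6


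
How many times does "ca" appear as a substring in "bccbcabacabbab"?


Searching for "ca" in "bccbcabacabbab"
Scanning each position:
  Position 0: "bc" => no
  Position 1: "cc" => no
  Position 2: "cb" => no
  Position 3: "bc" => no
  Position 4: "ca" => MATCH
  Position 5: "ab" => no
  Position 6: "ba" => no
  Position 7: "ac" => no
  Position 8: "ca" => MATCH
  Position 9: "ab" => no
  Position 10: "bb" => no
  Position 11: "ba" => no
  Position 12: "ab" => no
Total occurrences: 2

2


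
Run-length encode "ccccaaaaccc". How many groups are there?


Input: ccccaaaaccc
Scanning for consecutive runs:
  Group 1: 'c' x 4 (positions 0-3)
  Group 2: 'a' x 4 (positions 4-7)
  Group 3: 'c' x 3 (positions 8-10)
Total groups: 3

3


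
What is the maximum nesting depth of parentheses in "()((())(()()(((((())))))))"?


Input: "()((())(()()(((((())))))))"
Tracking depth:
  Position 0 '(': depth becomes 1
  Position 1 ')': depth becomes 0
  Position 2 '(': depth becomes 1
  Position 3 '(': depth becomes 2
  Position 4 '(': depth becomes 3
  Position 5 ')': depth becomes 2
  Position 6 ')': depth becomes 1
  Position 7 '(': depth becomes 2
  Position 8 '(': depth becomes 3
  Position 9 ')': depth becomes 2
  Position 10 '(': depth becomes 3
  Position 11 ')': depth becomes 2
  Position 12 '(': depth becomes 3
  Position 13 '(': depth becomes 4
  Position 14 '(': depth becomes 5
  Position 15 '(': depth becomes 6
  Position 16 '(': depth becomes 7
  Position 17 '(': depth becomes 8
  Position 18 ')': depth becomes 7
  Position 19 ')': depth becomes 6
  Position 20 ')': depth becomes 5
  Position 21 ')': depth becomes 4
  Position 22 ')': depth becomes 3
  Position 23 ')': depth becomes 2
  Position 24 ')': depth becomes 1
  Position 25 ')': depth becomes 0
Maximum depth reached: 8

8


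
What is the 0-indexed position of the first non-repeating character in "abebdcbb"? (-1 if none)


Input: abebdcbb
Character frequencies:
  'a': 1
  'b': 4
  'c': 1
  'd': 1
  'e': 1
Scanning left to right for freq == 1:
  Position 0 ('a'): unique! => answer = 0

0


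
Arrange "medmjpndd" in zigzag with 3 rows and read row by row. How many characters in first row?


Zigzag "medmjpndd" into 3 rows:
Placing characters:
  'm' => row 0
  'e' => row 1
  'd' => row 2
  'm' => row 1
  'j' => row 0
  'p' => row 1
  'n' => row 2
  'd' => row 1
  'd' => row 0
Rows:
  Row 0: "mjd"
  Row 1: "empd"
  Row 2: "dn"
First row length: 3

3


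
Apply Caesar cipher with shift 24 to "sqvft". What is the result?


Caesar cipher: shift "sqvft" by 24
  's' (pos 18) + 24 = pos 16 = 'q'
  'q' (pos 16) + 24 = pos 14 = 'o'
  'v' (pos 21) + 24 = pos 19 = 't'
  'f' (pos 5) + 24 = pos 3 = 'd'
  't' (pos 19) + 24 = pos 17 = 'r'
Result: qotdr

qotdr


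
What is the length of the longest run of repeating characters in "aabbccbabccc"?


Input: "aabbccbabccc"
Scanning for longest run:
  Position 1 ('a'): continues run of 'a', length=2
  Position 2 ('b'): new char, reset run to 1
  Position 3 ('b'): continues run of 'b', length=2
  Position 4 ('c'): new char, reset run to 1
  Position 5 ('c'): continues run of 'c', length=2
  Position 6 ('b'): new char, reset run to 1
  Position 7 ('a'): new char, reset run to 1
  Position 8 ('b'): new char, reset run to 1
  Position 9 ('c'): new char, reset run to 1
  Position 10 ('c'): continues run of 'c', length=2
  Position 11 ('c'): continues run of 'c', length=3
Longest run: 'c' with length 3

3


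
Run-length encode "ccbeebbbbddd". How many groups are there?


Input: ccbeebbbbddd
Scanning for consecutive runs:
  Group 1: 'c' x 2 (positions 0-1)
  Group 2: 'b' x 1 (positions 2-2)
  Group 3: 'e' x 2 (positions 3-4)
  Group 4: 'b' x 4 (positions 5-8)
  Group 5: 'd' x 3 (positions 9-11)
Total groups: 5

5


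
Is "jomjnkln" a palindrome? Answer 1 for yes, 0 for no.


Input: jomjnkln
Reversed: nlknjmoj
  Compare pos 0 ('j') with pos 7 ('n'): MISMATCH
  Compare pos 1 ('o') with pos 6 ('l'): MISMATCH
  Compare pos 2 ('m') with pos 5 ('k'): MISMATCH
  Compare pos 3 ('j') with pos 4 ('n'): MISMATCH
Result: not a palindrome

0


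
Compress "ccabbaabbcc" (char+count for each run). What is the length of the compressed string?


Input: ccabbaabbcc
Runs:
  'c' x 2 => "c2"
  'a' x 1 => "a1"
  'b' x 2 => "b2"
  'a' x 2 => "a2"
  'b' x 2 => "b2"
  'c' x 2 => "c2"
Compressed: "c2a1b2a2b2c2"
Compressed length: 12

12


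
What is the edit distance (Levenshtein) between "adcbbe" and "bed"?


Computing edit distance: "adcbbe" -> "bed"
DP table:
           b    e    d
      0    1    2    3
  a   1    1    2    3
  d   2    2    2    2
  c   3    3    3    3
  b   4    3    4    4
  b   5    4    4    5
  e   6    5    4    5
Edit distance = dp[6][3] = 5

5


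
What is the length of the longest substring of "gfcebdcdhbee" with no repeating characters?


Input: "gfcebdcdhbee"
Sliding window (track last position of each char):
  Position 0 ('g'): window [0,0] length 1 -- new best
  Position 1 ('f'): window [0,1] length 2 -- new best
  Position 2 ('c'): window [0,2] length 3 -- new best
  Position 3 ('e'): window [0,3] length 4 -- new best
  Position 4 ('b'): window [0,4] length 5 -- new best
  Position 5 ('d'): window [0,5] length 6 -- new best
  Position 6 ('c'): repeat (last at 2), move window start to 3
  Position 6 ('c'): window [3,6] length 4
  Position 7 ('d'): repeat (last at 5), move window start to 6
  Position 7 ('d'): window [6,7] length 2
  Position 8 ('h'): window [6,8] length 3
  Position 9 ('b'): window [6,9] length 4
  Position 10 ('e'): window [6,10] length 5
  Position 11 ('e'): repeat (last at 10), move window start to 11
  Position 11 ('e'): window [11,11] length 1
Longest substring with no repeats: "gfcebd" with length 6

6


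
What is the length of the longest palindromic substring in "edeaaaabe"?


Input: "edeaaaabe"
Checking substrings for palindromes:
  [3:7] "aaaa" (len 4) => palindrome
  [0:3] "ede" (len 3) => palindrome
  [3:6] "aaa" (len 3) => palindrome
  [4:7] "aaa" (len 3) => palindrome
  [3:5] "aa" (len 2) => palindrome
  [4:6] "aa" (len 2) => palindrome
Longest palindromic substring: "aaaa" with length 4

4


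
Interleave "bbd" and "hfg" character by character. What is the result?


Interleaving "bbd" and "hfg":
  Position 0: 'b' from first, 'h' from second => "bh"
  Position 1: 'b' from first, 'f' from second => "bf"
  Position 2: 'd' from first, 'g' from second => "dg"
Result: bhbfdg

bhbfdg


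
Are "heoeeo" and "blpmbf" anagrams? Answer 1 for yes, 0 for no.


Strings: "heoeeo", "blpmbf"
Sorted first:  eeehoo
Sorted second: bbflmp
Differ at position 0: 'e' vs 'b' => not anagrams

0


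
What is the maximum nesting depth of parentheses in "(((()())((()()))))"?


Input: "(((()())((()()))))"
Tracking depth:
  Position 0 '(': depth becomes 1
  Position 1 '(': depth becomes 2
  Position 2 '(': depth becomes 3
  Position 3 '(': depth becomes 4
  Position 4 ')': depth becomes 3
  Position 5 '(': depth becomes 4
  Position 6 ')': depth becomes 3
  Position 7 ')': depth becomes 2
  Position 8 '(': depth becomes 3
  Position 9 '(': depth becomes 4
  Position 10 '(': depth becomes 5
  Position 11 ')': depth becomes 4
  Position 12 '(': depth becomes 5
  Position 13 ')': depth becomes 4
  Position 14 ')': depth becomes 3
  Position 15 ')': depth becomes 2
  Position 16 ')': depth becomes 1
  Position 17 ')': depth becomes 0
Maximum depth reached: 5

5


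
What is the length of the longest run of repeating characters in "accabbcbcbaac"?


Input: "accabbcbcbaac"
Scanning for longest run:
  Position 1 ('c'): new char, reset run to 1
  Position 2 ('c'): continues run of 'c', length=2
  Position 3 ('a'): new char, reset run to 1
  Position 4 ('b'): new char, reset run to 1
  Position 5 ('b'): continues run of 'b', length=2
  Position 6 ('c'): new char, reset run to 1
  Position 7 ('b'): new char, reset run to 1
  Position 8 ('c'): new char, reset run to 1
  Position 9 ('b'): new char, reset run to 1
  Position 10 ('a'): new char, reset run to 1
  Position 11 ('a'): continues run of 'a', length=2
  Position 12 ('c'): new char, reset run to 1
Longest run: 'c' with length 2

2


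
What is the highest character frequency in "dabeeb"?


Input: dabeeb
Character counts:
  'a': 1
  'b': 2
  'd': 1
  'e': 2
Maximum frequency: 2

2


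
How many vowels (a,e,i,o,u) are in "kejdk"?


Input: kejdk
Checking each character:
  'k' at position 0: consonant
  'e' at position 1: vowel (running total: 1)
  'j' at position 2: consonant
  'd' at position 3: consonant
  'k' at position 4: consonant
Total vowels: 1

1


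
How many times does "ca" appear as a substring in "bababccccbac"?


Searching for "ca" in "bababccccbac"
Scanning each position:
  Position 0: "ba" => no
  Position 1: "ab" => no
  Position 2: "ba" => no
  Position 3: "ab" => no
  Position 4: "bc" => no
  Position 5: "cc" => no
  Position 6: "cc" => no
  Position 7: "cc" => no
  Position 8: "cb" => no
  Position 9: "ba" => no
  Position 10: "ac" => no
Total occurrences: 0

0


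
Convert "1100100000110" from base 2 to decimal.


Input: "1100100000110" in base 2
Positional expansion:
  Digit '1' (value 1) x 2^12 = 4096
  Digit '1' (value 1) x 2^11 = 2048
  Digit '0' (value 0) x 2^10 = 0
  Digit '0' (value 0) x 2^9 = 0
  Digit '1' (value 1) x 2^8 = 256
  Digit '0' (value 0) x 2^7 = 0
  Digit '0' (value 0) x 2^6 = 0
  Digit '0' (value 0) x 2^5 = 0
  Digit '0' (value 0) x 2^4 = 0
  Digit '0' (value 0) x 2^3 = 0
  Digit '1' (value 1) x 2^2 = 4
  Digit '1' (value 1) x 2^1 = 2
  Digit '0' (value 0) x 2^0 = 0
Sum = 6406

6406


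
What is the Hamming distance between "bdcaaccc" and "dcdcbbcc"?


Comparing "bdcaaccc" and "dcdcbbcc" position by position:
  Position 0: 'b' vs 'd' => differ
  Position 1: 'd' vs 'c' => differ
  Position 2: 'c' vs 'd' => differ
  Position 3: 'a' vs 'c' => differ
  Position 4: 'a' vs 'b' => differ
  Position 5: 'c' vs 'b' => differ
  Position 6: 'c' vs 'c' => same
  Position 7: 'c' vs 'c' => same
Total differences (Hamming distance): 6

6


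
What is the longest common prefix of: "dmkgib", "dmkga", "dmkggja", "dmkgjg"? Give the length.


Words: dmkgib, dmkga, dmkggja, dmkgjg
  Position 0: all 'd' => match
  Position 1: all 'm' => match
  Position 2: all 'k' => match
  Position 3: all 'g' => match
  Position 4: ('i', 'a', 'g', 'j') => mismatch, stop
LCP = "dmkg" (length 4)

4


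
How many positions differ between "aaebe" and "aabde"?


Comparing "aaebe" and "aabde" position by position:
  Position 0: 'a' vs 'a' => same
  Position 1: 'a' vs 'a' => same
  Position 2: 'e' vs 'b' => DIFFER
  Position 3: 'b' vs 'd' => DIFFER
  Position 4: 'e' vs 'e' => same
Positions that differ: 2

2


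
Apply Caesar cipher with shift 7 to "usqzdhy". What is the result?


Caesar cipher: shift "usqzdhy" by 7
  'u' (pos 20) + 7 = pos 1 = 'b'
  's' (pos 18) + 7 = pos 25 = 'z'
  'q' (pos 16) + 7 = pos 23 = 'x'
  'z' (pos 25) + 7 = pos 6 = 'g'
  'd' (pos 3) + 7 = pos 10 = 'k'
  'h' (pos 7) + 7 = pos 14 = 'o'
  'y' (pos 24) + 7 = pos 5 = 'f'
Result: bzxgkof

bzxgkof


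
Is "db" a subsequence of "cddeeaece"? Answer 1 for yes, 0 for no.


Check if "db" is a subsequence of "cddeeaece"
Greedy scan:
  Position 0 ('c'): no match needed
  Position 1 ('d'): matches sub[0] = 'd'
  Position 2 ('d'): no match needed
  Position 3 ('e'): no match needed
  Position 4 ('e'): no match needed
  Position 5 ('a'): no match needed
  Position 6 ('e'): no match needed
  Position 7 ('c'): no match needed
  Position 8 ('e'): no match needed
Only matched 1/2 characters => not a subsequence

0


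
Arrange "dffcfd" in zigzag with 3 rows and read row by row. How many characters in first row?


Zigzag "dffcfd" into 3 rows:
Placing characters:
  'd' => row 0
  'f' => row 1
  'f' => row 2
  'c' => row 1
  'f' => row 0
  'd' => row 1
Rows:
  Row 0: "df"
  Row 1: "fcd"
  Row 2: "f"
First row length: 2

2


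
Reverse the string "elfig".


Input: elfig
Reading characters right to left:
  Position 4: 'g'
  Position 3: 'i'
  Position 2: 'f'
  Position 1: 'l'
  Position 0: 'e'
Reversed: gifle

gifle


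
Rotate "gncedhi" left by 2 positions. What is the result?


Input: "gncedhi", rotate left by 2
First 2 characters: "gn"
Remaining characters: "cedhi"
Concatenate remaining + first: "cedhi" + "gn" = "cedhign"

cedhign


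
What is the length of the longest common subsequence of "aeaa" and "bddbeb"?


LCS of "aeaa" and "bddbeb"
DP table:
           b    d    d    b    e    b
      0    0    0    0    0    0    0
  a   0    0    0    0    0    0    0
  e   0    0    0    0    0    1    1
  a   0    0    0    0    0    1    1
  a   0    0    0    0    0    1    1
LCS length = dp[4][6] = 1

1


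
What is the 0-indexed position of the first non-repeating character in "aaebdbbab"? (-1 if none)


Input: aaebdbbab
Character frequencies:
  'a': 3
  'b': 4
  'd': 1
  'e': 1
Scanning left to right for freq == 1:
  Position 0 ('a'): freq=3, skip
  Position 1 ('a'): freq=3, skip
  Position 2 ('e'): unique! => answer = 2

2


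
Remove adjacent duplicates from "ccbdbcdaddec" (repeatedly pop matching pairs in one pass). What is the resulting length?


Input: ccbdbcdaddec
Stack-based adjacent duplicate removal:
  Read 'c': push. Stack: c
  Read 'c': matches stack top 'c' => pop. Stack: (empty)
  Read 'b': push. Stack: b
  Read 'd': push. Stack: bd
  Read 'b': push. Stack: bdb
  Read 'c': push. Stack: bdbc
  Read 'd': push. Stack: bdbcd
  Read 'a': push. Stack: bdbcda
  Read 'd': push. Stack: bdbcdad
  Read 'd': matches stack top 'd' => pop. Stack: bdbcda
  Read 'e': push. Stack: bdbcdae
  Read 'c': push. Stack: bdbcdaec
Final stack: "bdbcdaec" (length 8)

8


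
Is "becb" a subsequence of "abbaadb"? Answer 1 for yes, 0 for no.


Check if "becb" is a subsequence of "abbaadb"
Greedy scan:
  Position 0 ('a'): no match needed
  Position 1 ('b'): matches sub[0] = 'b'
  Position 2 ('b'): no match needed
  Position 3 ('a'): no match needed
  Position 4 ('a'): no match needed
  Position 5 ('d'): no match needed
  Position 6 ('b'): no match needed
Only matched 1/4 characters => not a subsequence

0


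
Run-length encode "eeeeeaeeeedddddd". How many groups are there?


Input: eeeeeaeeeedddddd
Scanning for consecutive runs:
  Group 1: 'e' x 5 (positions 0-4)
  Group 2: 'a' x 1 (positions 5-5)
  Group 3: 'e' x 4 (positions 6-9)
  Group 4: 'd' x 6 (positions 10-15)
Total groups: 4

4


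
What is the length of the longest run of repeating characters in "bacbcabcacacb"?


Input: "bacbcabcacacb"
Scanning for longest run:
  Position 1 ('a'): new char, reset run to 1
  Position 2 ('c'): new char, reset run to 1
  Position 3 ('b'): new char, reset run to 1
  Position 4 ('c'): new char, reset run to 1
  Position 5 ('a'): new char, reset run to 1
  Position 6 ('b'): new char, reset run to 1
  Position 7 ('c'): new char, reset run to 1
  Position 8 ('a'): new char, reset run to 1
  Position 9 ('c'): new char, reset run to 1
  Position 10 ('a'): new char, reset run to 1
  Position 11 ('c'): new char, reset run to 1
  Position 12 ('b'): new char, reset run to 1
Longest run: 'b' with length 1

1


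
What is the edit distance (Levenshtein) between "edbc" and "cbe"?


Computing edit distance: "edbc" -> "cbe"
DP table:
           c    b    e
      0    1    2    3
  e   1    1    2    2
  d   2    2    2    3
  b   3    3    2    3
  c   4    3    3    3
Edit distance = dp[4][3] = 3

3


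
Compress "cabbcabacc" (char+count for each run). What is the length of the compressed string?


Input: cabbcabacc
Runs:
  'c' x 1 => "c1"
  'a' x 1 => "a1"
  'b' x 2 => "b2"
  'c' x 1 => "c1"
  'a' x 1 => "a1"
  'b' x 1 => "b1"
  'a' x 1 => "a1"
  'c' x 2 => "c2"
Compressed: "c1a1b2c1a1b1a1c2"
Compressed length: 16

16


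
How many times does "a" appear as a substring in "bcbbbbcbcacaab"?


Searching for "a" in "bcbbbbcbcacaab"
Scanning each position:
  Position 0: "b" => no
  Position 1: "c" => no
  Position 2: "b" => no
  Position 3: "b" => no
  Position 4: "b" => no
  Position 5: "b" => no
  Position 6: "c" => no
  Position 7: "b" => no
  Position 8: "c" => no
  Position 9: "a" => MATCH
  Position 10: "c" => no
  Position 11: "a" => MATCH
  Position 12: "a" => MATCH
  Position 13: "b" => no
Total occurrences: 3

3


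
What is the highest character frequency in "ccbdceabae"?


Input: ccbdceabae
Character counts:
  'a': 2
  'b': 2
  'c': 3
  'd': 1
  'e': 2
Maximum frequency: 3

3


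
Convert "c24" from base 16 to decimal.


Input: "c24" in base 16
Positional expansion:
  Digit 'c' (value 12) x 16^2 = 3072
  Digit '2' (value 2) x 16^1 = 32
  Digit '4' (value 4) x 16^0 = 4
Sum = 3108

3108


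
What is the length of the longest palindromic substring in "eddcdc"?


Input: "eddcdc"
Checking substrings for palindromes:
  [2:5] "dcd" (len 3) => palindrome
  [3:6] "cdc" (len 3) => palindrome
  [1:3] "dd" (len 2) => palindrome
Longest palindromic substring: "dcd" with length 3

3


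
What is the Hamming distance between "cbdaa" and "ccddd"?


Comparing "cbdaa" and "ccddd" position by position:
  Position 0: 'c' vs 'c' => same
  Position 1: 'b' vs 'c' => differ
  Position 2: 'd' vs 'd' => same
  Position 3: 'a' vs 'd' => differ
  Position 4: 'a' vs 'd' => differ
Total differences (Hamming distance): 3

3


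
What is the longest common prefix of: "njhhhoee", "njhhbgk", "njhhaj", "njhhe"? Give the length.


Words: njhhhoee, njhhbgk, njhhaj, njhhe
  Position 0: all 'n' => match
  Position 1: all 'j' => match
  Position 2: all 'h' => match
  Position 3: all 'h' => match
  Position 4: ('h', 'b', 'a', 'e') => mismatch, stop
LCP = "njhh" (length 4)

4


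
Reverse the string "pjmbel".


Input: pjmbel
Reading characters right to left:
  Position 5: 'l'
  Position 4: 'e'
  Position 3: 'b'
  Position 2: 'm'
  Position 1: 'j'
  Position 0: 'p'
Reversed: lebmjp

lebmjp


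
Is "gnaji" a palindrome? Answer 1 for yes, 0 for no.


Input: gnaji
Reversed: ijang
  Compare pos 0 ('g') with pos 4 ('i'): MISMATCH
  Compare pos 1 ('n') with pos 3 ('j'): MISMATCH
Result: not a palindrome

0


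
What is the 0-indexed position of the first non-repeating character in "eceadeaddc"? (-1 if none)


Input: eceadeaddc
Character frequencies:
  'a': 2
  'c': 2
  'd': 3
  'e': 3
Scanning left to right for freq == 1:
  Position 0 ('e'): freq=3, skip
  Position 1 ('c'): freq=2, skip
  Position 2 ('e'): freq=3, skip
  Position 3 ('a'): freq=2, skip
  Position 4 ('d'): freq=3, skip
  Position 5 ('e'): freq=3, skip
  Position 6 ('a'): freq=2, skip
  Position 7 ('d'): freq=3, skip
  Position 8 ('d'): freq=3, skip
  Position 9 ('c'): freq=2, skip
  No unique character found => answer = -1

-1


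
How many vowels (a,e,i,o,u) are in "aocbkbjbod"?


Input: aocbkbjbod
Checking each character:
  'a' at position 0: vowel (running total: 1)
  'o' at position 1: vowel (running total: 2)
  'c' at position 2: consonant
  'b' at position 3: consonant
  'k' at position 4: consonant
  'b' at position 5: consonant
  'j' at position 6: consonant
  'b' at position 7: consonant
  'o' at position 8: vowel (running total: 3)
  'd' at position 9: consonant
Total vowels: 3

3


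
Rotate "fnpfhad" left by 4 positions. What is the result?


Input: "fnpfhad", rotate left by 4
First 4 characters: "fnpf"
Remaining characters: "had"
Concatenate remaining + first: "had" + "fnpf" = "hadfnpf"

hadfnpf


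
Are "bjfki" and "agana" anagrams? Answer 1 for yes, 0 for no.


Strings: "bjfki", "agana"
Sorted first:  bfijk
Sorted second: aaagn
Differ at position 0: 'b' vs 'a' => not anagrams

0


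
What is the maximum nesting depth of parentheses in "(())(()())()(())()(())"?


Input: "(())(()())()(())()(())"
Tracking depth:
  Position 0 '(': depth becomes 1
  Position 1 '(': depth becomes 2
  Position 2 ')': depth becomes 1
  Position 3 ')': depth becomes 0
  Position 4 '(': depth becomes 1
  Position 5 '(': depth becomes 2
  Position 6 ')': depth becomes 1
  Position 7 '(': depth becomes 2
  Position 8 ')': depth becomes 1
  Position 9 ')': depth becomes 0
  Position 10 '(': depth becomes 1
  Position 11 ')': depth becomes 0
  Position 12 '(': depth becomes 1
  Position 13 '(': depth becomes 2
  Position 14 ')': depth becomes 1
  Position 15 ')': depth becomes 0
  Position 16 '(': depth becomes 1
  Position 17 ')': depth becomes 0
  Position 18 '(': depth becomes 1
  Position 19 '(': depth becomes 2
  Position 20 ')': depth becomes 1
  Position 21 ')': depth becomes 0
Maximum depth reached: 2

2


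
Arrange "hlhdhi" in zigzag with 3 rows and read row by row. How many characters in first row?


Zigzag "hlhdhi" into 3 rows:
Placing characters:
  'h' => row 0
  'l' => row 1
  'h' => row 2
  'd' => row 1
  'h' => row 0
  'i' => row 1
Rows:
  Row 0: "hh"
  Row 1: "ldi"
  Row 2: "h"
First row length: 2

2


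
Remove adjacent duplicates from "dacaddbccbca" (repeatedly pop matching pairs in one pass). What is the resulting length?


Input: dacaddbccbca
Stack-based adjacent duplicate removal:
  Read 'd': push. Stack: d
  Read 'a': push. Stack: da
  Read 'c': push. Stack: dac
  Read 'a': push. Stack: daca
  Read 'd': push. Stack: dacad
  Read 'd': matches stack top 'd' => pop. Stack: daca
  Read 'b': push. Stack: dacab
  Read 'c': push. Stack: dacabc
  Read 'c': matches stack top 'c' => pop. Stack: dacab
  Read 'b': matches stack top 'b' => pop. Stack: daca
  Read 'c': push. Stack: dacac
  Read 'a': push. Stack: dacaca
Final stack: "dacaca" (length 6)

6


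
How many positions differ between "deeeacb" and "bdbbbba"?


Comparing "deeeacb" and "bdbbbba" position by position:
  Position 0: 'd' vs 'b' => DIFFER
  Position 1: 'e' vs 'd' => DIFFER
  Position 2: 'e' vs 'b' => DIFFER
  Position 3: 'e' vs 'b' => DIFFER
  Position 4: 'a' vs 'b' => DIFFER
  Position 5: 'c' vs 'b' => DIFFER
  Position 6: 'b' vs 'a' => DIFFER
Positions that differ: 7

7


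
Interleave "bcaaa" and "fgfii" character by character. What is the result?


Interleaving "bcaaa" and "fgfii":
  Position 0: 'b' from first, 'f' from second => "bf"
  Position 1: 'c' from first, 'g' from second => "cg"
  Position 2: 'a' from first, 'f' from second => "af"
  Position 3: 'a' from first, 'i' from second => "ai"
  Position 4: 'a' from first, 'i' from second => "ai"
Result: bfcgafaiai

bfcgafaiai


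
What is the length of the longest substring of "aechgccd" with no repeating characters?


Input: "aechgccd"
Sliding window (track last position of each char):
  Position 0 ('a'): window [0,0] length 1 -- new best
  Position 1 ('e'): window [0,1] length 2 -- new best
  Position 2 ('c'): window [0,2] length 3 -- new best
  Position 3 ('h'): window [0,3] length 4 -- new best
  Position 4 ('g'): window [0,4] length 5 -- new best
  Position 5 ('c'): repeat (last at 2), move window start to 3
  Position 5 ('c'): window [3,5] length 3
  Position 6 ('c'): repeat (last at 5), move window start to 6
  Position 6 ('c'): window [6,6] length 1
  Position 7 ('d'): window [6,7] length 2
Longest substring with no repeats: "aechg" with length 5

5


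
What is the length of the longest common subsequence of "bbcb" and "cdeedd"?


LCS of "bbcb" and "cdeedd"
DP table:
           c    d    e    e    d    d
      0    0    0    0    0    0    0
  b   0    0    0    0    0    0    0
  b   0    0    0    0    0    0    0
  c   0    1    1    1    1    1    1
  b   0    1    1    1    1    1    1
LCS length = dp[4][6] = 1

1


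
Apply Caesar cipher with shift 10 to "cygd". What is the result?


Caesar cipher: shift "cygd" by 10
  'c' (pos 2) + 10 = pos 12 = 'm'
  'y' (pos 24) + 10 = pos 8 = 'i'
  'g' (pos 6) + 10 = pos 16 = 'q'
  'd' (pos 3) + 10 = pos 13 = 'n'
Result: miqn

miqn


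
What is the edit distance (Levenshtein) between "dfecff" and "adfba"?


Computing edit distance: "dfecff" -> "adfba"
DP table:
           a    d    f    b    a
      0    1    2    3    4    5
  d   1    1    1    2    3    4
  f   2    2    2    1    2    3
  e   3    3    3    2    2    3
  c   4    4    4    3    3    3
  f   5    5    5    4    4    4
  f   6    6    6    5    5    5
Edit distance = dp[6][5] = 5

5


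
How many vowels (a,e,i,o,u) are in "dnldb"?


Input: dnldb
Checking each character:
  'd' at position 0: consonant
  'n' at position 1: consonant
  'l' at position 2: consonant
  'd' at position 3: consonant
  'b' at position 4: consonant
Total vowels: 0

0


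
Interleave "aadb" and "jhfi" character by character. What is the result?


Interleaving "aadb" and "jhfi":
  Position 0: 'a' from first, 'j' from second => "aj"
  Position 1: 'a' from first, 'h' from second => "ah"
  Position 2: 'd' from first, 'f' from second => "df"
  Position 3: 'b' from first, 'i' from second => "bi"
Result: ajahdfbi

ajahdfbi


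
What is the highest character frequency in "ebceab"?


Input: ebceab
Character counts:
  'a': 1
  'b': 2
  'c': 1
  'e': 2
Maximum frequency: 2

2


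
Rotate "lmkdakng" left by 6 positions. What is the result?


Input: "lmkdakng", rotate left by 6
First 6 characters: "lmkdak"
Remaining characters: "ng"
Concatenate remaining + first: "ng" + "lmkdak" = "nglmkdak"

nglmkdak


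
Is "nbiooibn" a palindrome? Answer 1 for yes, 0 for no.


Input: nbiooibn
Reversed: nbiooibn
  Compare pos 0 ('n') with pos 7 ('n'): match
  Compare pos 1 ('b') with pos 6 ('b'): match
  Compare pos 2 ('i') with pos 5 ('i'): match
  Compare pos 3 ('o') with pos 4 ('o'): match
Result: palindrome

1


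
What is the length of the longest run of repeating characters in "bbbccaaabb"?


Input: "bbbccaaabb"
Scanning for longest run:
  Position 1 ('b'): continues run of 'b', length=2
  Position 2 ('b'): continues run of 'b', length=3
  Position 3 ('c'): new char, reset run to 1
  Position 4 ('c'): continues run of 'c', length=2
  Position 5 ('a'): new char, reset run to 1
  Position 6 ('a'): continues run of 'a', length=2
  Position 7 ('a'): continues run of 'a', length=3
  Position 8 ('b'): new char, reset run to 1
  Position 9 ('b'): continues run of 'b', length=2
Longest run: 'b' with length 3

3


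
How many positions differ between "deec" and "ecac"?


Comparing "deec" and "ecac" position by position:
  Position 0: 'd' vs 'e' => DIFFER
  Position 1: 'e' vs 'c' => DIFFER
  Position 2: 'e' vs 'a' => DIFFER
  Position 3: 'c' vs 'c' => same
Positions that differ: 3

3


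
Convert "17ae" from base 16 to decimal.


Input: "17ae" in base 16
Positional expansion:
  Digit '1' (value 1) x 16^3 = 4096
  Digit '7' (value 7) x 16^2 = 1792
  Digit 'a' (value 10) x 16^1 = 160
  Digit 'e' (value 14) x 16^0 = 14
Sum = 6062

6062


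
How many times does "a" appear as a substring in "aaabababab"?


Searching for "a" in "aaabababab"
Scanning each position:
  Position 0: "a" => MATCH
  Position 1: "a" => MATCH
  Position 2: "a" => MATCH
  Position 3: "b" => no
  Position 4: "a" => MATCH
  Position 5: "b" => no
  Position 6: "a" => MATCH
  Position 7: "b" => no
  Position 8: "a" => MATCH
  Position 9: "b" => no
Total occurrences: 6

6


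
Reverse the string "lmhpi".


Input: lmhpi
Reading characters right to left:
  Position 4: 'i'
  Position 3: 'p'
  Position 2: 'h'
  Position 1: 'm'
  Position 0: 'l'
Reversed: iphml

iphml


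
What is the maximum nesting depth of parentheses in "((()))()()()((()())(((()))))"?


Input: "((()))()()()((()())(((()))))"
Tracking depth:
  Position 0 '(': depth becomes 1
  Position 1 '(': depth becomes 2
  Position 2 '(': depth becomes 3
  Position 3 ')': depth becomes 2
  Position 4 ')': depth becomes 1
  Position 5 ')': depth becomes 0
  Position 6 '(': depth becomes 1
  Position 7 ')': depth becomes 0
  Position 8 '(': depth becomes 1
  Position 9 ')': depth becomes 0
  Position 10 '(': depth becomes 1
  Position 11 ')': depth becomes 0
  Position 12 '(': depth becomes 1
  Position 13 '(': depth becomes 2
  Position 14 '(': depth becomes 3
  Position 15 ')': depth becomes 2
  Position 16 '(': depth becomes 3
  Position 17 ')': depth becomes 2
  Position 18 ')': depth becomes 1
  Position 19 '(': depth becomes 2
  Position 20 '(': depth becomes 3
  Position 21 '(': depth becomes 4
  Position 22 '(': depth becomes 5
  Position 23 ')': depth becomes 4
  Position 24 ')': depth becomes 3
  Position 25 ')': depth becomes 2
  Position 26 ')': depth becomes 1
  Position 27 ')': depth becomes 0
Maximum depth reached: 5

5


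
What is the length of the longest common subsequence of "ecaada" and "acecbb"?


LCS of "ecaada" and "acecbb"
DP table:
           a    c    e    c    b    b
      0    0    0    0    0    0    0
  e   0    0    0    1    1    1    1
  c   0    0    1    1    2    2    2
  a   0    1    1    1    2    2    2
  a   0    1    1    1    2    2    2
  d   0    1    1    1    2    2    2
  a   0    1    1    1    2    2    2
LCS length = dp[6][6] = 2

2


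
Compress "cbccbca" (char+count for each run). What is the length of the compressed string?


Input: cbccbca
Runs:
  'c' x 1 => "c1"
  'b' x 1 => "b1"
  'c' x 2 => "c2"
  'b' x 1 => "b1"
  'c' x 1 => "c1"
  'a' x 1 => "a1"
Compressed: "c1b1c2b1c1a1"
Compressed length: 12

12


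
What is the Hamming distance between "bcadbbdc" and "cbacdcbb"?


Comparing "bcadbbdc" and "cbacdcbb" position by position:
  Position 0: 'b' vs 'c' => differ
  Position 1: 'c' vs 'b' => differ
  Position 2: 'a' vs 'a' => same
  Position 3: 'd' vs 'c' => differ
  Position 4: 'b' vs 'd' => differ
  Position 5: 'b' vs 'c' => differ
  Position 6: 'd' vs 'b' => differ
  Position 7: 'c' vs 'b' => differ
Total differences (Hamming distance): 7

7


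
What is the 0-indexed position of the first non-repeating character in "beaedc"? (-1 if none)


Input: beaedc
Character frequencies:
  'a': 1
  'b': 1
  'c': 1
  'd': 1
  'e': 2
Scanning left to right for freq == 1:
  Position 0 ('b'): unique! => answer = 0

0


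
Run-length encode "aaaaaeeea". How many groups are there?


Input: aaaaaeeea
Scanning for consecutive runs:
  Group 1: 'a' x 5 (positions 0-4)
  Group 2: 'e' x 3 (positions 5-7)
  Group 3: 'a' x 1 (positions 8-8)
Total groups: 3

3


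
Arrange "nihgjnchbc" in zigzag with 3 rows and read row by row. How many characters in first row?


Zigzag "nihgjnchbc" into 3 rows:
Placing characters:
  'n' => row 0
  'i' => row 1
  'h' => row 2
  'g' => row 1
  'j' => row 0
  'n' => row 1
  'c' => row 2
  'h' => row 1
  'b' => row 0
  'c' => row 1
Rows:
  Row 0: "njb"
  Row 1: "ignhc"
  Row 2: "hc"
First row length: 3

3


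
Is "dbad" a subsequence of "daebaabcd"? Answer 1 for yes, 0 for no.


Check if "dbad" is a subsequence of "daebaabcd"
Greedy scan:
  Position 0 ('d'): matches sub[0] = 'd'
  Position 1 ('a'): no match needed
  Position 2 ('e'): no match needed
  Position 3 ('b'): matches sub[1] = 'b'
  Position 4 ('a'): matches sub[2] = 'a'
  Position 5 ('a'): no match needed
  Position 6 ('b'): no match needed
  Position 7 ('c'): no match needed
  Position 8 ('d'): matches sub[3] = 'd'
All 4 characters matched => is a subsequence

1
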